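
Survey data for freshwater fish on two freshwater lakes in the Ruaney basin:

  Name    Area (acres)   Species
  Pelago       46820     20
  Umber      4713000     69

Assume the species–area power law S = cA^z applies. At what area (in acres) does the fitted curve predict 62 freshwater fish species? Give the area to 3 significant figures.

z = ln(69/20) / ln(4713000/46820) = 1.2384 / 4.6118 = 0.2685
c = 20 / 46820^0.2685 = 20 / 17.95 = 1.114
A = (62/1.114)^(1/0.2685) ⇒ ln A = ln(55.65)/0.2685 = 14.9675
A = e^14.9675 ≈ 3164373 acres

3160000 acres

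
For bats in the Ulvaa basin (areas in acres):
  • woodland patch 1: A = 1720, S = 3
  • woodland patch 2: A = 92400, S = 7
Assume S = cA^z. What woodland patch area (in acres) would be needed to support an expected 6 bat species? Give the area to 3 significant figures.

44800 acres

z = ln(7/3) / ln(92400/1720) = 0.8473 / 3.9838 = 0.2127
c = 3 / 1720^0.2127 = 3 / 4.877 = 0.6151
A = (6/0.6151)^(1/0.2127) ⇒ ln A = ln(9.754)/0.2127 = 10.7091
A = e^10.7091 ≈ 44761 acres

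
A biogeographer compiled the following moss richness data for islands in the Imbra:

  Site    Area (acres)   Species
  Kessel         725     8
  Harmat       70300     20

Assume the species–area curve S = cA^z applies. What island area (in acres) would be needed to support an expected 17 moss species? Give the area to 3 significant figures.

z = ln(20/8) / ln(70300/725) = 0.9163 / 4.5744 = 0.2003
c = 8 / 725^0.2003 = 8 / 3.741 = 2.139
A = (17/2.139)^(1/0.2003) ⇒ ln A = ln(7.949)/0.2003 = 10.3492
A = e^10.3492 ≈ 31232 acres

31200 acres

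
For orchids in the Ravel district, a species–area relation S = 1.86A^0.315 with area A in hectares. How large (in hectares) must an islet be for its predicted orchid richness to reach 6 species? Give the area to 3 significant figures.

6 = 1.86 × A^0.315  ⇒  A^0.315 = 6/1.86 = 3.226
ln A = ln(3.226) / 0.315 = 1.1712 / 0.315 = 3.7180
A = e^3.7180 ≈ 41.18 hectares

41.2 hectares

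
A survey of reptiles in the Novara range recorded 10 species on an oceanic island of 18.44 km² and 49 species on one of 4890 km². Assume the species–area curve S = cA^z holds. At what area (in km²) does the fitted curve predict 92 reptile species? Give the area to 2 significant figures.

z = ln(49/10) / ln(4890/18.44) = 1.5892 / 5.5804 = 0.2848
c = 10 / 18.44^0.2848 = 10 / 2.293 = 4.36
A = (92/4.36)^(1/0.2848) ⇒ ln A = ln(21.1)/0.2848 = 10.7070
A = e^10.7070 ≈ 44668 km²

45000 km²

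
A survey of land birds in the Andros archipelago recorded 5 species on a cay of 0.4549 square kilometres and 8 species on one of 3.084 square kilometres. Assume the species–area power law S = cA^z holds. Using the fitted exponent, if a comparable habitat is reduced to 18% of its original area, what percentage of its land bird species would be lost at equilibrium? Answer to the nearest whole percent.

34%

z = ln(8/5) / ln(3.084/0.4549) = 0.4700 / 1.9139 = 0.2456
S_new/S_old = (A_new/A_old)^z = 0.18^0.2456 = exp(0.2456 × -1.7148) = 0.6563
Fraction lost = 1 − 0.6563 = 0.3437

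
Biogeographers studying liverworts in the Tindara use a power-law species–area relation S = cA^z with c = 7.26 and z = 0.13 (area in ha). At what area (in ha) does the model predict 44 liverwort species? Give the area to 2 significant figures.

44 = 7.26 × A^0.13  ⇒  A^0.13 = 44/7.26 = 6.061
ln A = ln(6.061) / 0.13 = 1.8018 / 0.13 = 13.8601
A = e^13.8601 ≈ 1045573 ha

1000000 ha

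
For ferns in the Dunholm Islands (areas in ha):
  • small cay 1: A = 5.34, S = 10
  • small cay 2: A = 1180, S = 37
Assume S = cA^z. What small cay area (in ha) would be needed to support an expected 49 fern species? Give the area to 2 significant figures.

z = ln(37/10) / ln(1180/5.34) = 1.3083 / 5.3980 = 0.2424
c = 10 / 5.34^0.2424 = 10 / 1.501 = 6.663
A = (49/6.663)^(1/0.2424) ⇒ ln A = ln(7.354)/0.2424 = 8.2322
A = e^8.2322 ≈ 3760 ha

3800 ha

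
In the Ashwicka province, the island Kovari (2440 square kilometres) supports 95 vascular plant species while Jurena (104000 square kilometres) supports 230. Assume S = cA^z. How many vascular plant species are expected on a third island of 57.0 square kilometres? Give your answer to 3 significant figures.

39.2

z = ln(230/95) / ln(104000/2440) = 0.8842 / 3.7524 = 0.2356
c = 95 / 2440^0.2356 = 95 / 6.283 = 15.12
S₃ = 15.12 × 57^0.2356 = 15.12 × 2.593 ≈ 39.2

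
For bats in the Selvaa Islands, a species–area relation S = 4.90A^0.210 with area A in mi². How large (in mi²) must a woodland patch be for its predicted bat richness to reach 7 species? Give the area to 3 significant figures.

5.47 mi²

7 = 4.9 × A^0.21  ⇒  A^0.21 = 7/4.9 = 1.429
ln A = ln(1.429) / 0.21 = 0.3567 / 0.21 = 1.6985
A = e^1.6985 ≈ 5.465 mi²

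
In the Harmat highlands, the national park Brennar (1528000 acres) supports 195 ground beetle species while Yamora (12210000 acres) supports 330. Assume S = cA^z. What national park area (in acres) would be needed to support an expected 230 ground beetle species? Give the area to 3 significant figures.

z = ln(330/195) / ln(12210000/1528000) = 0.5261 / 2.0783 = 0.2531
c = 195 / 1528000^0.2531 = 195 / 36.76 = 5.304
A = (230/5.304)^(1/0.2531) ⇒ ln A = ln(43.36)/0.2531 = 14.8916
A = e^14.8916 ≈ 2933207 acres

2930000 acres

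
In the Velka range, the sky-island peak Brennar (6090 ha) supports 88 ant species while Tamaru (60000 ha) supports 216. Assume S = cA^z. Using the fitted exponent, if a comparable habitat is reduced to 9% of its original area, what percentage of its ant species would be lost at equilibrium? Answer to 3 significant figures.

61.1%

z = ln(216/88) / ln(60000/6090) = 0.8979 / 2.2877 = 0.3925
S_new/S_old = (A_new/A_old)^z = 0.09^0.3925 = exp(0.3925 × -2.4079) = 0.3886
Fraction lost = 1 − 0.3886 = 0.6114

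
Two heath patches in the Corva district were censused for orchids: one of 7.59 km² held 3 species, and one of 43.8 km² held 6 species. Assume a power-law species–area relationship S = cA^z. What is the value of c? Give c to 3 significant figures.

1.35

z = ln(S₂/S₁) / ln(A₂/A₁) = ln(6/3) / ln(43.8/7.59) = 0.6931 / 1.7528 = 0.3955
c = S₁ / A₁^z = 3 / 7.59^0.3955 = 3 / 2.229 = 1.346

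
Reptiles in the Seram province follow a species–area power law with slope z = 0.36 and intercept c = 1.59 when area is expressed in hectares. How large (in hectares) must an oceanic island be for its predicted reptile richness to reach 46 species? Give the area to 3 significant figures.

11500 hectares

46 = 1.59 × A^0.36  ⇒  A^0.36 = 46/1.59 = 28.93
ln A = ln(28.93) / 0.36 = 3.3649 / 0.36 = 9.3470
A = e^9.3470 ≈ 11464 hectares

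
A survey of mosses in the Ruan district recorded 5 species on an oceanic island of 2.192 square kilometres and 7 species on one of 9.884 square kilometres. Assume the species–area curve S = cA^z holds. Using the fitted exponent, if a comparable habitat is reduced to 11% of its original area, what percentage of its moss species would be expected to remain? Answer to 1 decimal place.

z = ln(7/5) / ln(9.884/2.192) = 0.3365 / 1.5061 = 0.2234
S_new/S_old = (A_new/A_old)^z = 0.11^0.2234 = exp(0.2234 × -2.2073) = 0.6107

61.1%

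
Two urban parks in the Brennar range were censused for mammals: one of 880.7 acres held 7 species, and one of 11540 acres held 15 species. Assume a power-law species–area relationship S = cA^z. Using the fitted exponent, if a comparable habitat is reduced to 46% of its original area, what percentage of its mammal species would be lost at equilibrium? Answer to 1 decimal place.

20.5%

z = ln(15/7) / ln(11540/880.7) = 0.7621 / 2.5729 = 0.2962
S_new/S_old = (A_new/A_old)^z = 0.46^0.2962 = exp(0.2962 × -0.7765) = 0.7945
Fraction lost = 1 − 0.7945 = 0.2055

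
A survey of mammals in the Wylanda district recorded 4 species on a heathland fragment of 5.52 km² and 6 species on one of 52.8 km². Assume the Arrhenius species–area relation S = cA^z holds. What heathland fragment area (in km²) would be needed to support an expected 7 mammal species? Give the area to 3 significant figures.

125 km²

z = ln(6/4) / ln(52.8/5.52) = 0.4055 / 2.2581 = 0.1796
c = 4 / 5.52^0.1796 = 4 / 1.359 = 2.943
A = (7/2.943)^(1/0.1796) ⇒ ln A = ln(2.378)/0.1796 = 4.8250
A = e^4.8250 ≈ 124.6 km²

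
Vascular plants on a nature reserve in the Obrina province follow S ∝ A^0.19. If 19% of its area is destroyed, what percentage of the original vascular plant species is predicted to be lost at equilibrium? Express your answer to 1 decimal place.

S_new/S_old = (A_new/A_old)^z = 0.81^0.19
= exp(0.19 × ln 0.81) = exp(0.19 × -0.2107) = exp(-0.0400) ≈ 0.9608
Fraction lost = 1 − 0.9608 = 0.03925

3.9%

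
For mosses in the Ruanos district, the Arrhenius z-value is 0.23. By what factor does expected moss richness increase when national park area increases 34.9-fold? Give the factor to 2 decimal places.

S₂/S₁ = (A₂/A₁)^z = 34.9^0.23
ln(S₂/S₁) = 0.23 × ln 34.9 = 0.23 × 3.5525 = 0.8171
S₂/S₁ = e^0.8171 ≈ 2.264

2.26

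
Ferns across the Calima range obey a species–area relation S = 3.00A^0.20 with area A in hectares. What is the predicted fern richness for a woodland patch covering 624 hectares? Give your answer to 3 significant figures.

S = 3 × 624^0.2 = 3 × 3.623 ≈ 10.87

10.9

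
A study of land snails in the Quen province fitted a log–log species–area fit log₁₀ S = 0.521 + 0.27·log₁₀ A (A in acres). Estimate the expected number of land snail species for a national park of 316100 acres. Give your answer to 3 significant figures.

S = 3.319 × 316100^0.27 = 3.319 × 30.55 ≈ 101.4

101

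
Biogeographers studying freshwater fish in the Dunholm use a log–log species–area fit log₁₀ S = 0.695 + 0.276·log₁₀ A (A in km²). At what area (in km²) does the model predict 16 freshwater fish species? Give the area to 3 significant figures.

69.9 km²

16 = 4.955 × A^0.276  ⇒  A^0.276 = 16/4.955 = 3.229
ln A = ln(3.229) / 0.276 = 1.1723 / 0.276 = 4.2474
A = e^4.2474 ≈ 69.93 km²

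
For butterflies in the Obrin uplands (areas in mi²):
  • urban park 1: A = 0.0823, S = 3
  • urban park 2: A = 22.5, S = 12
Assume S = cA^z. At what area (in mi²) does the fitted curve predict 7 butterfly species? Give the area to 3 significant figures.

2.54 mi²

z = ln(12/3) / ln(22.5/0.0823) = 1.3863 / 5.6109 = 0.2471
c = 3 / 0.0823^0.2471 = 3 / 0.5395 = 5.56
A = (7/5.56)^(1/0.2471) ⇒ ln A = ln(1.259)/0.2471 = 0.9320
A = e^0.9320 ≈ 2.54 mi²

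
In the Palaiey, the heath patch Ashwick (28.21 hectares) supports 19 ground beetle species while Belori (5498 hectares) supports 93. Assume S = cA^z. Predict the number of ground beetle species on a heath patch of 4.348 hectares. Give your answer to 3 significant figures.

z = ln(93/19) / ln(5498/28.21) = 1.5882 / 5.2725 = 0.3012
c = 19 / 28.21^0.3012 = 19 / 2.735 = 6.948
S₃ = 6.948 × 4.348^0.3012 = 6.948 × 1.557 ≈ 10.82

10.8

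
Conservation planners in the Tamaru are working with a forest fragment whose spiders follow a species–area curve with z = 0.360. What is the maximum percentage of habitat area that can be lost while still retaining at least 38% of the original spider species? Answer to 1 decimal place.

Need (A_new/A_old)^0.36 = 0.38, so A_new/A_old = 0.38^(1/0.36) = 0.38^2.778
ln(A_new/A_old) = ln 0.38 / 0.36 = -0.9676 / 0.36 = -2.6877
A_new/A_old = e^-2.6877 ≈ 0.06803
Fraction that can be lost = 1 − 0.06803 = 0.932

93.2%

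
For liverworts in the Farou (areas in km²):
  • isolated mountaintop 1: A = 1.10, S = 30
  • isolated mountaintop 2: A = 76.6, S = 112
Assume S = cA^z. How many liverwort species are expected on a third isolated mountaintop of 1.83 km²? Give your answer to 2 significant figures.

35

z = ln(112/30) / ln(76.6/1.1) = 1.3173 / 4.2433 = 0.3104
c = 30 / 1.1^0.3104 = 30 / 1.03 = 29.13
S₃ = 29.13 × 1.83^0.3104 = 29.13 × 1.206 ≈ 35.14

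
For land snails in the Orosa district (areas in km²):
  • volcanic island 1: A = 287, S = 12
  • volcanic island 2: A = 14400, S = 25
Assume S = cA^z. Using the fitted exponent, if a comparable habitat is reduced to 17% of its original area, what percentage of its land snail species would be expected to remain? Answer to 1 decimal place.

z = ln(25/12) / ln(14400/287) = 0.7340 / 3.9155 = 0.1875
S_new/S_old = (A_new/A_old)^z = 0.17^0.1875 = exp(0.1875 × -1.7720) = 0.7174

71.7%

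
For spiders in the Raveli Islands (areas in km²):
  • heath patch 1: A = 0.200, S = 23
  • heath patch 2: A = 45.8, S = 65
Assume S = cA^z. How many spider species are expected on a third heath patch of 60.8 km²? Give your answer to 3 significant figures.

68.6

z = ln(65/23) / ln(45.8/0.2) = 1.0389 / 5.4337 = 0.1912
c = 23 / 0.2^0.1912 = 23 / 0.7351 = 31.29
S₃ = 31.29 × 60.8^0.1912 = 31.29 × 2.193 ≈ 68.62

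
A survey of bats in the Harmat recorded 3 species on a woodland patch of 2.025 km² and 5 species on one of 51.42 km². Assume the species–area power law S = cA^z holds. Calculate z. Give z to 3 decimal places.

0.158

Taking logs: ln S = ln c + z ln A, so z = (ln S₂ − ln S₁)/(ln A₂ − ln A₁).
z = ln(5/3) / ln(51.42/2.025) = ln(1.667) / ln(25.39) = 0.5108 / 3.2345 = 0.1579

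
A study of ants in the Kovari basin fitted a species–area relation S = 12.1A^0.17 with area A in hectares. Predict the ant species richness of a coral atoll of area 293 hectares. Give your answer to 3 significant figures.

31.8

S = 12.1 × 293^0.17 = 12.1 × 2.626 ≈ 31.78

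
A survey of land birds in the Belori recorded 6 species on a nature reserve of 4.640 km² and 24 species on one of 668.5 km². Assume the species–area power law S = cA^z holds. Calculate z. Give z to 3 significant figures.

Taking logs: ln S = ln c + z ln A, so z = (ln S₂ − ln S₁)/(ln A₂ − ln A₁).
z = ln(24/6) / ln(668.5/4.64) = ln(4) / ln(144.1) = 1.3863 / 4.9703 = 0.2789

0.279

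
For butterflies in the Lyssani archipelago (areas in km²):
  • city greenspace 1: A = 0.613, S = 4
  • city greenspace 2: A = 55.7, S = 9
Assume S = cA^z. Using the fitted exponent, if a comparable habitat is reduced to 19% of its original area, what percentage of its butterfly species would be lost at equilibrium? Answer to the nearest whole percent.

26%

z = ln(9/4) / ln(55.7/0.613) = 0.8109 / 4.5094 = 0.1798
S_new/S_old = (A_new/A_old)^z = 0.19^0.1798 = exp(0.1798 × -1.6607) = 0.7418
Fraction lost = 1 − 0.7418 = 0.2582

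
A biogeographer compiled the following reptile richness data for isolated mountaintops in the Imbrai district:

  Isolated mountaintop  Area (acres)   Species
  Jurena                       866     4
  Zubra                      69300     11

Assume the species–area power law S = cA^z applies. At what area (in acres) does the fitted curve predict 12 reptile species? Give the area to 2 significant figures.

z = ln(11/4) / ln(69300/866) = 1.0116 / 4.3823 = 0.2308
c = 4 / 866^0.2308 = 4 / 4.765 = 0.8394
A = (12/0.8394)^(1/0.2308) ⇒ ln A = ln(14.3)/0.2308 = 11.5231
A = e^11.5231 ≈ 101027 acres

100000 acres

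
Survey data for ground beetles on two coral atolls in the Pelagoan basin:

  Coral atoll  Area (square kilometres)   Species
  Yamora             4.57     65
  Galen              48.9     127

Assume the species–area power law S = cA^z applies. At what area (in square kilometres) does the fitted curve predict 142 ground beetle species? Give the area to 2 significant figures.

z = ln(127/65) / ln(48.9/4.57) = 0.6698 / 2.3703 = 0.2826
c = 65 / 4.57^0.2826 = 65 / 1.536 = 42.31
A = (142/42.31)^(1/0.2826) ⇒ ln A = ln(3.356)/0.2826 = 4.2848
A = e^4.2848 ≈ 72.59 square kilometres

73 square kilometres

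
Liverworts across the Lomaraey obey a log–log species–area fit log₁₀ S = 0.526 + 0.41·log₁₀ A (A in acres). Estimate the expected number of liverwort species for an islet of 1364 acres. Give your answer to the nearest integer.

65

S = 3.357 × 1364^0.41
ln S = ln 3.357 + 0.41 × ln 1364 = 1.2112 + 0.41 × 7.2182 = 4.1706
S = e^4.1706 ≈ 64.76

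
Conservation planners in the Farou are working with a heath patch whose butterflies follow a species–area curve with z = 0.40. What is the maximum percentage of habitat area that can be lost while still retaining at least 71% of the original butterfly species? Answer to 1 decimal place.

Need (A_new/A_old)^0.4 = 0.71, so A_new/A_old = 0.71^(1/0.4) = 0.71^2.5
ln(A_new/A_old) = ln 0.71 / 0.4 = -0.3425 / 0.4 = -0.8562
A_new/A_old = e^-0.8562 ≈ 0.4248
Fraction that can be lost = 1 − 0.4248 = 0.5752

57.5%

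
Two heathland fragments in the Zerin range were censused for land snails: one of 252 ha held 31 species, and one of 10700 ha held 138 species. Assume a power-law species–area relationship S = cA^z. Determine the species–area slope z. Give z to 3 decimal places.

0.398

Taking logs: ln S = ln c + z ln A, so z = (ln S₂ − ln S₁)/(ln A₂ − ln A₁).
z = ln(138/31) / ln(10700/252) = ln(4.452) / ln(42.46) = 1.4933 / 3.7486 = 0.3984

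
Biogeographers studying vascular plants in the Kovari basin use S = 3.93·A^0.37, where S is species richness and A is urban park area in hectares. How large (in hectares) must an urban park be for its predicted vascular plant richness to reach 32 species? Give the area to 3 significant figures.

289 hectares

32 = 3.93 × A^0.37  ⇒  A^0.37 = 32/3.93 = 8.142
ln A = ln(8.142) / 0.37 = 2.0971 / 0.37 = 5.6678
A = e^5.6678 ≈ 289.4 hectares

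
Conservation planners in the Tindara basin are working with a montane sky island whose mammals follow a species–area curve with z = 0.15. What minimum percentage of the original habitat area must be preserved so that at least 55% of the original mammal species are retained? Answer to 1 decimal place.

Need (A_new/A_old)^0.15 = 0.55, so A_new/A_old = 0.55^(1/0.15) = 0.55^6.667
ln(A_new/A_old) = ln 0.55 / 0.15 = -0.5978 / 0.15 = -3.9856
A_new/A_old = e^-3.9856 ≈ 0.01858

1.9%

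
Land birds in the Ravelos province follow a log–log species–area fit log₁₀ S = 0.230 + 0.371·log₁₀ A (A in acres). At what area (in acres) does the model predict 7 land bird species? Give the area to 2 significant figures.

45 acres

7 = 1.698 × A^0.371  ⇒  A^0.371 = 7/1.698 = 4.122
ln A = ln(4.122) / 0.371 = 1.4163 / 0.371 = 3.8176
A = e^3.8176 ≈ 45.49 acres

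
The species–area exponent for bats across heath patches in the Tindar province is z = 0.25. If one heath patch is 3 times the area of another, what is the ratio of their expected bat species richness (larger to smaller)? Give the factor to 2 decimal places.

S₂/S₁ = (A₂/A₁)^z = 3^0.25
ln(S₂/S₁) = 0.25 × ln 3 = 0.25 × 1.0986 = 0.2747
S₂/S₁ = e^0.2747 ≈ 1.316

1.32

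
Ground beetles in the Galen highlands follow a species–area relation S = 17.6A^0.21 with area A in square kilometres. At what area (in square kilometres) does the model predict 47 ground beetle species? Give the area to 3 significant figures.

107 square kilometres

47 = 17.6 × A^0.21  ⇒  A^0.21 = 47/17.6 = 2.67
ln A = ln(2.67) / 0.21 = 0.9822 / 0.21 = 4.6774
A = e^4.6774 ≈ 107.5 square kilometres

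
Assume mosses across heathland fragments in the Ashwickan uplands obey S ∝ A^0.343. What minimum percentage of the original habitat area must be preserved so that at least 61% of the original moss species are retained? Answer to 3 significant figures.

Need (A_new/A_old)^0.343 = 0.61, so A_new/A_old = 0.61^(1/0.343) = 0.61^2.915
ln(A_new/A_old) = ln 0.61 / 0.343 = -0.4943 / 0.343 = -1.4411
A_new/A_old = e^-1.4411 ≈ 0.2367

23.7%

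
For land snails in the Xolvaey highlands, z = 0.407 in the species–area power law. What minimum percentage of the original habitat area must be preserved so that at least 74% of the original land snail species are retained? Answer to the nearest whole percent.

48%

Need (A_new/A_old)^0.407 = 0.74, so A_new/A_old = 0.74^(1/0.407) = 0.74^2.457
ln(A_new/A_old) = ln 0.74 / 0.407 = -0.3011 / 0.407 = -0.7398
A_new/A_old = e^-0.7398 ≈ 0.4772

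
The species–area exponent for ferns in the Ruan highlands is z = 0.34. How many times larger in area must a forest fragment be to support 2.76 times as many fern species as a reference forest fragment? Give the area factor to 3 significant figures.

(A₂/A₁)^0.34 = 2.76, so A₂/A₁ = 2.76^(1/0.34) = 2.76^2.941
ln(A₂/A₁) = ln 2.76 / 0.34 = 1.0152 / 0.34 = 2.9860
A₂/A₁ = e^2.9860 ≈ 19.81

19.8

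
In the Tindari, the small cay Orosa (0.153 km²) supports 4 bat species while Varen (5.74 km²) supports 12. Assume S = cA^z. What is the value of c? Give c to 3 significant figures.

7.07

z = ln(S₂/S₁) / ln(A₂/A₁) = ln(12/4) / ln(5.74/0.153) = 1.0986 / 3.6248 = 0.3031
c = S₁ / A₁^z = 4 / 0.153^0.3031 = 4 / 0.5661 = 7.066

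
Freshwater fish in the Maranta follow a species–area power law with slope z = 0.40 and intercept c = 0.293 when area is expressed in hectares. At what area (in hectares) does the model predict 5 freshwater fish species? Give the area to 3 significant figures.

1200 hectares

5 = 0.293 × A^0.4  ⇒  A^0.4 = 5/0.293 = 17.06
ln A = ln(17.06) / 0.4 = 2.8370 / 0.4 = 7.0926
A = e^7.0926 ≈ 1203 hectares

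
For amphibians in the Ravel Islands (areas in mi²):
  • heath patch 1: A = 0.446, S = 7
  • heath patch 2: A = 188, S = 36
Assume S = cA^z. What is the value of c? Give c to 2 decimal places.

z = ln(S₂/S₁) / ln(A₂/A₁) = ln(36/7) / ln(188/0.446) = 1.6376 / 6.0439 = 0.2710
c = S₁ / A₁^z = 7 / 0.446^0.2710 = 7 / 0.8035 = 8.712

8.71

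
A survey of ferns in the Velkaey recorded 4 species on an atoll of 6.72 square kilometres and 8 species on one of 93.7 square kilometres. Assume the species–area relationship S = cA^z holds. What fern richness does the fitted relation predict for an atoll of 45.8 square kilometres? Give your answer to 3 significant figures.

6.63

z = ln(8/4) / ln(93.7/6.72) = 0.6931 / 2.6350 = 0.2631
c = 4 / 6.72^0.2631 = 4 / 1.651 = 2.423
S₃ = 2.423 × 45.8^0.2631 = 2.423 × 2.735 ≈ 6.627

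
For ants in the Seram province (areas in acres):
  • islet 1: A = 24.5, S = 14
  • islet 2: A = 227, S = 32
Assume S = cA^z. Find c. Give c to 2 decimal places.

4.27

z = ln(S₂/S₁) / ln(A₂/A₁) = ln(32/14) / ln(227/24.5) = 0.8267 / 2.2263 = 0.3713
c = S₁ / A₁^z = 14 / 24.5^0.3713 = 14 / 3.28 = 4.269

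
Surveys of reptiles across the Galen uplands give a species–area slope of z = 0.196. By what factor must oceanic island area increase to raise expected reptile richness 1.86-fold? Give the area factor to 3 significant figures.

(A₂/A₁)^0.196 = 1.86, so A₂/A₁ = 1.86^(1/0.196) = 1.86^5.102
ln(A₂/A₁) = ln 1.86 / 0.196 = 0.6206 / 0.196 = 3.1662
A₂/A₁ = e^3.1662 ≈ 23.72

23.7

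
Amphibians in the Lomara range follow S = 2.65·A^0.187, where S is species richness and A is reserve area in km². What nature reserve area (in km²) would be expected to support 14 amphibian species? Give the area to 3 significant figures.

7340 km²

14 = 2.65 × A^0.187  ⇒  A^0.187 = 14/2.65 = 5.283
ln A = ln(5.283) / 0.187 = 1.6645 / 0.187 = 8.9011
A = e^8.9011 ≈ 7340 km²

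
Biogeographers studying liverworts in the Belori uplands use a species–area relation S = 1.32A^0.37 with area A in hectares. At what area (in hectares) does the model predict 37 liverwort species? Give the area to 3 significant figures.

37 = 1.32 × A^0.37  ⇒  A^0.37 = 37/1.32 = 28.03
ln A = ln(28.03) / 0.37 = 3.3333 / 0.37 = 9.0089
A = e^9.0089 ≈ 8175 hectares

8180 hectares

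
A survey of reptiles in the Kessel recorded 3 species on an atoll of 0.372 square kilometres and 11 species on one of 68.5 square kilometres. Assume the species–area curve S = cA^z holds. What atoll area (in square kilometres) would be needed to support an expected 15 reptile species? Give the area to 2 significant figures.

240 square kilometres

z = ln(11/3) / ln(68.5/0.372) = 1.2993 / 5.2157 = 0.2491
c = 3 / 0.372^0.2491 = 3 / 0.7817 = 3.838
A = (15/3.838)^(1/0.2491) ⇒ ln A = ln(3.908)/0.2491 = 5.4719
A = e^5.4719 ≈ 237.9 square kilometres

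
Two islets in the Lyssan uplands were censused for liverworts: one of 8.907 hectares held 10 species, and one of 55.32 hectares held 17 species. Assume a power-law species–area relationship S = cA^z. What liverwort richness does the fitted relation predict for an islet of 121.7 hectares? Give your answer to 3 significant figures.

z = ln(17/10) / ln(55.32/8.907) = 0.5306 / 1.8263 = 0.2905
c = 10 / 8.907^0.2905 = 10 / 1.888 = 5.297
S₃ = 5.297 × 121.7^0.2905 = 5.297 × 4.035 ≈ 21.38

21.4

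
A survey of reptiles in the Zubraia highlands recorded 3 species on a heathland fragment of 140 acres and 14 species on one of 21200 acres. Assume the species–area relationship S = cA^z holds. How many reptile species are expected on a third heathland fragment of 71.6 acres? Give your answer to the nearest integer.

2

z = ln(14/3) / ln(21200/140) = 1.5404 / 5.0201 = 0.3069
c = 3 / 140^0.3069 = 3 / 4.556 = 0.6585
S₃ = 0.6585 × 71.6^0.3069 = 0.6585 × 3.708 ≈ 2.442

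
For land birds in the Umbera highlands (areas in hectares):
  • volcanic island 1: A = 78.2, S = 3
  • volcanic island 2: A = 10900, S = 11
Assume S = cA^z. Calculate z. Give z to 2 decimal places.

Taking logs: ln S = ln c + z ln A, so z = (ln S₂ − ln S₁)/(ln A₂ − ln A₁).
z = ln(11/3) / ln(10900/78.2) = ln(3.667) / ln(139.4) = 1.2993 / 4.9372 = 0.2632

0.26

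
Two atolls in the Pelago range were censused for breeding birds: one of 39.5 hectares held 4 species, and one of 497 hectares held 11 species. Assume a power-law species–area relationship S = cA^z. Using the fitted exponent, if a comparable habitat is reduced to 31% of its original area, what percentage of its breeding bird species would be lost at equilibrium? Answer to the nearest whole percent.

z = ln(11/4) / ln(497/39.5) = 1.0116 / 2.5323 = 0.3995
S_new/S_old = (A_new/A_old)^z = 0.31^0.3995 = exp(0.3995 × -1.1712) = 0.6263
Fraction lost = 1 − 0.6263 = 0.3737

37%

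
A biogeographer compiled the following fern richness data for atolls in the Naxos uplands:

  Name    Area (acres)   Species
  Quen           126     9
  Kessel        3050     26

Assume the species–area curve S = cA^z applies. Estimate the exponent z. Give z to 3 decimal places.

Taking logs: ln S = ln c + z ln A, so z = (ln S₂ − ln S₁)/(ln A₂ − ln A₁).
z = ln(26/9) / ln(3050/126) = ln(2.889) / ln(24.21) = 1.0609 / 3.1866 = 0.3329

0.333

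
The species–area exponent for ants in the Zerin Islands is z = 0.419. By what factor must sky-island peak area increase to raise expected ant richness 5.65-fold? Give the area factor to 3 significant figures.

(A₂/A₁)^0.419 = 5.65, so A₂/A₁ = 5.65^(1/0.419) = 5.65^2.387
ln(A₂/A₁) = ln 5.65 / 0.419 = 1.7317 / 0.419 = 4.1328
A₂/A₁ = e^4.1328 ≈ 62.35

62.4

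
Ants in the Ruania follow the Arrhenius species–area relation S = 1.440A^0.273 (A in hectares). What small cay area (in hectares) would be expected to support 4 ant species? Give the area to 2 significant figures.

4 = 1.44 × A^0.273  ⇒  A^0.273 = 4/1.44 = 2.778
ln A = ln(2.778) / 0.273 = 1.0217 / 0.273 = 3.7423
A = e^3.7423 ≈ 42.2 hectares

42 hectares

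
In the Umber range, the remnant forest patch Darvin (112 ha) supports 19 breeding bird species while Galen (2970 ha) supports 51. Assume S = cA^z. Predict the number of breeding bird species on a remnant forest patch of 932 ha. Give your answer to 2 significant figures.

z = ln(51/19) / ln(2970/112) = 0.9874 / 3.2778 = 0.3012
c = 19 / 112^0.3012 = 19 / 4.143 = 4.586
S₃ = 4.586 × 932^0.3012 = 4.586 × 7.843 ≈ 35.97

36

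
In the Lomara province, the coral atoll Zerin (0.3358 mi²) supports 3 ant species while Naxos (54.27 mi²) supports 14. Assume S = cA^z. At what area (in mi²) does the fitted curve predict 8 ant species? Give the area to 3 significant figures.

z = ln(14/3) / ln(54.27/0.3358) = 1.5404 / 5.0852 = 0.3029
c = 3 / 0.3358^0.3029 = 3 / 0.7185 = 4.175
A = (8/4.175)^(1/0.3029) ⇒ ln A = ln(1.916)/0.3029 = 2.1466
A = e^2.1466 ≈ 8.556 mi²

8.56 mi²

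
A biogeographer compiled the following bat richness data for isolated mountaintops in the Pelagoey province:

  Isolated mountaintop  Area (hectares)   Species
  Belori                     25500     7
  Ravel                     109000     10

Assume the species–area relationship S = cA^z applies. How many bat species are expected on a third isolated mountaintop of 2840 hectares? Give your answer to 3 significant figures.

z = ln(10/7) / ln(109000/25500) = 0.3567 / 1.4527 = 0.2455
c = 7 / 25500^0.2455 = 7 / 12.08 = 0.5796
S₃ = 0.5796 × 2840^0.2455 = 0.5796 × 7.045 ≈ 4.084

4.08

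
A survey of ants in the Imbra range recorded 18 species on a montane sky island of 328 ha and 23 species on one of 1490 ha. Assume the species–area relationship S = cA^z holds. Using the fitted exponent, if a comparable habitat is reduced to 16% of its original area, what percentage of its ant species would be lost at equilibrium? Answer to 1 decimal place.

z = ln(23/18) / ln(1490/328) = 0.2451 / 1.5135 = 0.1620
S_new/S_old = (A_new/A_old)^z = 0.16^0.1620 = exp(0.1620 × -1.8326) = 0.7432
Fraction lost = 1 − 0.7432 = 0.2568

25.7%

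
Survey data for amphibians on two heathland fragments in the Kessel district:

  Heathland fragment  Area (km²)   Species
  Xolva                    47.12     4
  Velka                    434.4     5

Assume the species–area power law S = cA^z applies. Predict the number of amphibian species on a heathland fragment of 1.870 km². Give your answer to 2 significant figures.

2.9

z = ln(5/4) / ln(434.4/47.12) = 0.2231 / 2.2213 = 0.1005
c = 4 / 47.12^0.1005 = 4 / 1.473 = 2.716
S₃ = 2.716 × 1.87^0.1005 = 2.716 × 1.065 ≈ 2.893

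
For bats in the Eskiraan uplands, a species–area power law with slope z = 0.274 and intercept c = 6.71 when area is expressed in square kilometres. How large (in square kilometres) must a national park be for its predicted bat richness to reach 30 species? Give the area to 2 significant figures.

240 square kilometres

30 = 6.71 × A^0.274  ⇒  A^0.274 = 30/6.71 = 4.471
ln A = ln(4.471) / 0.274 = 1.4976 / 0.274 = 5.4657
A = e^5.4657 ≈ 236.4 square kilometres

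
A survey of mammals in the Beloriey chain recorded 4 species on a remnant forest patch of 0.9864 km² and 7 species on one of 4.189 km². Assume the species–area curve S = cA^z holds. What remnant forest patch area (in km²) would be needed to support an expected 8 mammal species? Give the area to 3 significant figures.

5.92 km²

z = ln(7/4) / ln(4.189/0.9864) = 0.5596 / 1.4462 = 0.3870
c = 4 / 0.9864^0.3870 = 4 / 0.9947 = 4.021
A = (8/4.021)^(1/0.3870) ⇒ ln A = ln(1.989)/0.3870 = 1.7775
A = e^1.7775 ≈ 5.915 km²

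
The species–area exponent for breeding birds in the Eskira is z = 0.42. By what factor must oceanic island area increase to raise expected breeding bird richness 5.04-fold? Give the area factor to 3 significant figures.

(A₂/A₁)^0.42 = 5.04, so A₂/A₁ = 5.04^(1/0.42) = 5.04^2.381
ln(A₂/A₁) = ln 5.04 / 0.42 = 1.6174 / 0.42 = 3.8510
A₂/A₁ = e^3.8510 ≈ 47.04

47.0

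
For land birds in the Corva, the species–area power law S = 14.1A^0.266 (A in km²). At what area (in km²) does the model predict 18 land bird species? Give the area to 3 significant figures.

2.50 km²

18 = 14.1 × A^0.266  ⇒  A^0.266 = 18/14.1 = 1.277
ln A = ln(1.277) / 0.266 = 0.2442 / 0.266 = 0.9180
A = e^0.9180 ≈ 2.504 km²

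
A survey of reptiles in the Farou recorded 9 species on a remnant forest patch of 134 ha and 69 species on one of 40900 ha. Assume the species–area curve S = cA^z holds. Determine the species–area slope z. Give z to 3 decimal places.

0.356

Taking logs: ln S = ln c + z ln A, so z = (ln S₂ − ln S₁)/(ln A₂ − ln A₁).
z = ln(69/9) / ln(40900/134) = ln(7.667) / ln(305.2) = 2.0369 / 5.7210 = 0.3560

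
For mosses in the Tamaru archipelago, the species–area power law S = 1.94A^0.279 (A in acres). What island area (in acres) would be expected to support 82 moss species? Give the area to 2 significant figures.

82 = 1.94 × A^0.279  ⇒  A^0.279 = 82/1.94 = 42.27
ln A = ln(42.27) / 0.279 = 3.7440 / 0.279 = 13.4195
A = e^13.4195 ≈ 672977 acres

670000 acres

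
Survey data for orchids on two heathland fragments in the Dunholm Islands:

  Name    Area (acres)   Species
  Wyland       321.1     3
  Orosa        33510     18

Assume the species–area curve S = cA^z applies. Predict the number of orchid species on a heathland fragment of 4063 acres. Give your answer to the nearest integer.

8

z = ln(18/3) / ln(33510/321.1) = 1.7918 / 4.6478 = 0.3855
c = 3 / 321.1^0.3855 = 3 / 9.254 = 0.3242
S₃ = 0.3242 × 4063^0.3855 = 0.3242 × 24.62 ≈ 7.98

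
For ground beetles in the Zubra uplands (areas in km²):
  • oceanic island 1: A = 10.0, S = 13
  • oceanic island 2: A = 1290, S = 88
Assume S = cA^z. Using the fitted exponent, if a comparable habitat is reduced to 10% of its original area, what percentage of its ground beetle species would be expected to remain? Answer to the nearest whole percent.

40%

z = ln(88/13) / ln(1290/10) = 1.9124 / 4.8598 = 0.3935
S_new/S_old = (A_new/A_old)^z = 0.1^0.3935 = exp(0.3935 × -2.3026) = 0.4041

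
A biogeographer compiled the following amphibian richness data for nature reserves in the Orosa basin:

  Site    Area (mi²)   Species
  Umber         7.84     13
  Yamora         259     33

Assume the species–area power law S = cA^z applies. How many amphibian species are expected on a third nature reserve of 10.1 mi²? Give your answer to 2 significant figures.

z = ln(33/13) / ln(259/7.84) = 0.9316 / 3.4976 = 0.2663
c = 13 / 7.84^0.2663 = 13 / 1.731 = 7.512
S₃ = 7.512 × 10.1^0.2663 = 7.512 × 1.851 ≈ 13.91

14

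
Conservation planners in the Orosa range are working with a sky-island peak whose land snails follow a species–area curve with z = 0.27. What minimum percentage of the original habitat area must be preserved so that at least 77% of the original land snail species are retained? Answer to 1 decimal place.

38.0%

Need (A_new/A_old)^0.27 = 0.77, so A_new/A_old = 0.77^(1/0.27) = 0.77^3.704
ln(A_new/A_old) = ln 0.77 / 0.27 = -0.2614 / 0.27 = -0.9680
A_new/A_old = e^-0.9680 ≈ 0.3798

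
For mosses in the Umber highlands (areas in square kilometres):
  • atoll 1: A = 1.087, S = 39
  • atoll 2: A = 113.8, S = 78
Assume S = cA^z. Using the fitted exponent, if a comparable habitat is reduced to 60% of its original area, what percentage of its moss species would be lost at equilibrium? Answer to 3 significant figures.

z = ln(78/39) / ln(113.8/1.087) = 0.6931 / 4.6510 = 0.1490
S_new/S_old = (A_new/A_old)^z = 0.6^0.1490 = exp(0.1490 × -0.5108) = 0.9267
Fraction lost = 1 − 0.9267 = 0.0733

7.33%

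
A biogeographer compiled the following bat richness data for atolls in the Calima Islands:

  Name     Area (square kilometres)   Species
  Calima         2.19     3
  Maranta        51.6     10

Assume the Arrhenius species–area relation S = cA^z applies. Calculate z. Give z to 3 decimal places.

Taking logs: ln S = ln c + z ln A, so z = (ln S₂ − ln S₁)/(ln A₂ − ln A₁).
z = ln(10/3) / ln(51.6/2.19) = ln(3.333) / ln(23.56) = 1.2040 / 3.1596 = 0.3810

0.381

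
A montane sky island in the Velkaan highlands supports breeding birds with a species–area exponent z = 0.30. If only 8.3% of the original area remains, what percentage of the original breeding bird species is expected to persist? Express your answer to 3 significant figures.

47.4%

S_new/S_old = (A_new/A_old)^z = 0.083^0.3
= exp(0.3 × ln 0.083) = exp(0.3 × -2.4889) = exp(-0.7467) ≈ 0.4739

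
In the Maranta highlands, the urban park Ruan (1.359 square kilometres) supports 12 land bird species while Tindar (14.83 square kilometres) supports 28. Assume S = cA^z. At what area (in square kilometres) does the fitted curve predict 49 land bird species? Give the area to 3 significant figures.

71.9 square kilometres

z = ln(28/12) / ln(14.83/1.359) = 0.8473 / 2.3899 = 0.3545
c = 12 / 1.359^0.3545 = 12 / 1.115 = 10.76
A = (49/10.76)^(1/0.3545) ⇒ ln A = ln(4.552)/0.3545 = 4.2751
A = e^4.2751 ≈ 71.89 square kilometres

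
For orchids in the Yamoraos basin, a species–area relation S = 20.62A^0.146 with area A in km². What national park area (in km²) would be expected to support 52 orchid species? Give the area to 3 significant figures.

52 = 20.62 × A^0.146  ⇒  A^0.146 = 52/20.62 = 2.522
ln A = ln(2.522) / 0.146 = 0.9250 / 0.146 = 6.3355
A = e^6.3355 ≈ 564.2 km²

564 km²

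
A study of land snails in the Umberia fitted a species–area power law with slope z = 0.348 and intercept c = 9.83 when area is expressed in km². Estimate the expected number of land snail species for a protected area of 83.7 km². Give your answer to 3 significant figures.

S = 9.83 × 83.7^0.348
ln S = ln 9.83 + 0.348 × ln 83.7 = 2.2854 + 0.348 × 4.4272 = 3.8261
S = e^3.8261 ≈ 45.88

45.9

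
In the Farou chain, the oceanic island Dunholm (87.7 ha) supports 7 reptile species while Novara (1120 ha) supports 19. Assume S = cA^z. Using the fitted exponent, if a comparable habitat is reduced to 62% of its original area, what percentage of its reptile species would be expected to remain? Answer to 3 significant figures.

82.9%

z = ln(19/7) / ln(1120/87.7) = 0.9985 / 2.5472 = 0.3920
S_new/S_old = (A_new/A_old)^z = 0.62^0.3920 = exp(0.3920 × -0.4780) = 0.8291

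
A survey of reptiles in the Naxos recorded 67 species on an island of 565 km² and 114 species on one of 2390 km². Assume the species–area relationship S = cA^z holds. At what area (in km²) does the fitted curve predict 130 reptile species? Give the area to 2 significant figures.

3400 km²

z = ln(114/67) / ln(2390/565) = 0.5315 / 1.4422 = 0.3685
c = 67 / 565^0.3685 = 67 / 10.33 = 6.484
A = (130/6.484)^(1/0.3685) ⇒ ln A = ln(20.05)/0.3685 = 8.1354
A = e^8.1354 ≈ 3413 km²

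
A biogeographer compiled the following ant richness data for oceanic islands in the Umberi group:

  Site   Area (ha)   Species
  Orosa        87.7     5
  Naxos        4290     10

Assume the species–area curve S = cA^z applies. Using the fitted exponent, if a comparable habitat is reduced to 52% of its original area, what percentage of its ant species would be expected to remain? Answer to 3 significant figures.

z = ln(10/5) / ln(4290/87.7) = 0.6931 / 3.8901 = 0.1782
S_new/S_old = (A_new/A_old)^z = 0.52^0.1782 = exp(0.1782 × -0.6539) = 0.89

89.0%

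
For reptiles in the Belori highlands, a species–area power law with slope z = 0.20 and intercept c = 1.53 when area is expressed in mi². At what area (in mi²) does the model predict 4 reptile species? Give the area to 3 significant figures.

4 = 1.53 × A^0.2  ⇒  A^0.2 = 4/1.53 = 2.614
ln A = ln(2.614) / 0.2 = 0.9610 / 0.2 = 4.8051
A = e^4.8051 ≈ 122.1 mi²

122 mi²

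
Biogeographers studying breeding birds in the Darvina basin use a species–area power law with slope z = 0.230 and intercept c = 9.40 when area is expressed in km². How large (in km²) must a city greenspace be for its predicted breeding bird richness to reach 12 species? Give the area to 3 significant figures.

12 = 9.4 × A^0.23  ⇒  A^0.23 = 12/9.4 = 1.277
ln A = ln(1.277) / 0.23 = 0.2442 / 0.23 = 1.0617
A = e^1.0617 ≈ 2.891 km²

2.89 km²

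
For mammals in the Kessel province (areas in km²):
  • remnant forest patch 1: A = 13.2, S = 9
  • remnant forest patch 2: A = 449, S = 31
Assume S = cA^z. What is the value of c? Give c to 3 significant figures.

z = ln(S₂/S₁) / ln(A₂/A₁) = ln(31/9) / ln(449/13.2) = 1.2368 / 3.5268 = 0.3507
c = S₁ / A₁^z = 9 / 13.2^0.3507 = 9 / 2.471 = 3.642

3.64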